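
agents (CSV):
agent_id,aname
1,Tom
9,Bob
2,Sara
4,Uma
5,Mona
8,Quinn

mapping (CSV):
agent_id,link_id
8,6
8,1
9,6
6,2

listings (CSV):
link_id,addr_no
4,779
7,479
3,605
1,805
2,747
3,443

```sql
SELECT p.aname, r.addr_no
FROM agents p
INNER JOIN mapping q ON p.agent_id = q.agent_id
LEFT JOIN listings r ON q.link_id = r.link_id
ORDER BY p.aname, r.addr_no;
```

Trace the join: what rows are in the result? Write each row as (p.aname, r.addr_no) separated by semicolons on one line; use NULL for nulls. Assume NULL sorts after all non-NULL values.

Evaluate left to right. First `agents p INNER JOIN mapping q` on agent_id: 3 row(s).
Then LEFT JOIN `listings r` on link_id: each of those 3 rows is kept; rows whose q.link_id has no match in r get NULL for r's columns.

(Bob, NULL); (Quinn, 805); (Quinn, NULL)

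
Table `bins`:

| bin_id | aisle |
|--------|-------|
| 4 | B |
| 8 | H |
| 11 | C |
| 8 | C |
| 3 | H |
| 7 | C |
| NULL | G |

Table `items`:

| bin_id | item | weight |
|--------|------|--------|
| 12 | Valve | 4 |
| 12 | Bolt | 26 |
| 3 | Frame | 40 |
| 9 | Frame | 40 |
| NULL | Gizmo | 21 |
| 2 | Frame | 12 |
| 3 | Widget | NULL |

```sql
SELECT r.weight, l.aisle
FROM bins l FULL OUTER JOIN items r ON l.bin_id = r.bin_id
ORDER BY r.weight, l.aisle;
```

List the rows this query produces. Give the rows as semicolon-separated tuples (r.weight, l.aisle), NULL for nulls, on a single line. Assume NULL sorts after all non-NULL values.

(4, NULL); (12, NULL); (21, NULL); (26, NULL); (40, H); (40, NULL); (NULL, B); (NULL, C); (NULL, C); (NULL, C); (NULL, G); (NULL, H); (NULL, H)

FULL OUTER JOIN keeps every row from both sides; unmatched rows get NULL for the other side's columns.
Matching on l.bin_id = r.bin_id. A NULL in a compared column never satisfies the condition.
- l row (bin_id=4): no match → kept, r columns NULL.
- l row (bin_id=8): no match → kept, r columns NULL.
- l row (bin_id=11): no match → kept, r columns NULL.
- l row (bin_id=8): no match → kept, r columns NULL.
- l row (bin_id=3): matches 2 r row(s) → 2 output row(s).
- l row (bin_id=7): no match → kept, r columns NULL.
- l row (bin_id=NULL): no match → kept, r columns NULL.
- 5 r row(s) had no l match → kept, l columns NULL.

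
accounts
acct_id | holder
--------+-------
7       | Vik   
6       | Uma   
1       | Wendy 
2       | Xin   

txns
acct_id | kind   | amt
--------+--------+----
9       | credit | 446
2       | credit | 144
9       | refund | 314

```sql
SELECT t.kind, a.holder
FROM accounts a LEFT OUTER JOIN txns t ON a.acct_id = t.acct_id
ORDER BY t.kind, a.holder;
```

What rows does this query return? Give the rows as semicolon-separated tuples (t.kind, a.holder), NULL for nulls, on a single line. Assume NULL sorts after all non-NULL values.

(credit, Xin); (NULL, Uma); (NULL, Vik); (NULL, Wendy)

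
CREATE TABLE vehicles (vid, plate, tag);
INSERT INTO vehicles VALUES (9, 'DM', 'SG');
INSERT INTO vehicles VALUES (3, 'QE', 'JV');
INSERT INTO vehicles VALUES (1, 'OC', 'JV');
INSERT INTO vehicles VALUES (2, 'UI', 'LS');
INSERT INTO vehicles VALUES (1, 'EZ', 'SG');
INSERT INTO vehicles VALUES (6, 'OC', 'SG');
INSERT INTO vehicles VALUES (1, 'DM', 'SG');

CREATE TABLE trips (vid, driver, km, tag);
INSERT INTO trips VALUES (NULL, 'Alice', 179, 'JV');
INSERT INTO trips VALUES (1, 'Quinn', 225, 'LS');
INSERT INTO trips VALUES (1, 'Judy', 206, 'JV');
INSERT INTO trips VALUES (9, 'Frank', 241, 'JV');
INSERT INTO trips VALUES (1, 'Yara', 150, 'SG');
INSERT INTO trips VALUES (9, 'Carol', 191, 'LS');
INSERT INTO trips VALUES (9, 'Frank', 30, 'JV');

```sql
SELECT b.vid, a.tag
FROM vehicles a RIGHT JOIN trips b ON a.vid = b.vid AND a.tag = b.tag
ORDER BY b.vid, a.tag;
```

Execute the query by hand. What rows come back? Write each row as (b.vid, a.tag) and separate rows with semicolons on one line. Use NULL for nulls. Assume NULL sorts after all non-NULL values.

RIGHT JOIN keeps every row from `trips`; unmatched rows get NULL for `vehicles`'s columns.
Matching on a.vid = b.vid AND a.tag = b.tag. A NULL in a compared column never satisfies the condition.
- a row (vid=9, tag=SG): no match.
- a row (vid=3, tag=JV): no match.
- a row (vid=1, tag=JV): matches 1 b row(s) → 1 output row(s).
- a row (vid=2, tag=LS): no match.
- a row (vid=1, tag=SG): matches 1 b row(s) → 1 output row(s).
- a row (vid=6, tag=SG): no match.
- a row (vid=1, tag=SG): matches 1 b row(s) → 1 output row(s).
- 5 b row(s) had no a match → kept, a columns NULL.
After projecting and ordering:
b.vid | a.tag
1 | JV
1 | SG
1 | SG
1 | NULL
9 | NULL
9 | NULL
9 | NULL
NULL | NULL

(1, JV); (1, SG); (1, SG); (1, NULL); (9, NULL); (9, NULL); (9, NULL); (NULL, NULL)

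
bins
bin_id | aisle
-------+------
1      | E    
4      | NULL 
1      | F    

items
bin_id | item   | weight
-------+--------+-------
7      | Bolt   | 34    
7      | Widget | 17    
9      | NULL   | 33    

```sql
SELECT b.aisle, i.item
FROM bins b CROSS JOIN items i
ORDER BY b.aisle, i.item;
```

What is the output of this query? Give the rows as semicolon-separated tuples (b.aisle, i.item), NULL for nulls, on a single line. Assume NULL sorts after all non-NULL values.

CROSS JOIN pairs every row of `bins` with every row of `items`: 3 × 3 = 9 rows.

(E, Bolt); (E, Widget); (E, NULL); (F, Bolt); (F, Widget); (F, NULL); (NULL, Bolt); (NULL, Widget); (NULL, NULL)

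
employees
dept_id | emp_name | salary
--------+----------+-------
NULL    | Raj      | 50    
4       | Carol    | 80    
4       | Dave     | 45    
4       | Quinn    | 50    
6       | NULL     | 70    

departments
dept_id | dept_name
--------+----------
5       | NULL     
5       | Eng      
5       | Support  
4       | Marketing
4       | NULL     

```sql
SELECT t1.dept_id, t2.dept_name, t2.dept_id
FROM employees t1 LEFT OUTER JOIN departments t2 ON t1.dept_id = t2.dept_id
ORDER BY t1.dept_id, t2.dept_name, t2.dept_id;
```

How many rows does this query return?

8

LEFT JOIN keeps every row from `employees`; unmatched rows get NULL for `departments`'s columns.
Matching on t1.dept_id = t2.dept_id. A NULL in a compared column never satisfies the condition.
- t1 (dept_id=NULL) has no partner → padded with NULL.
- t1 (dept_id=4) pairs with 2 row(s) of t2.
- t1 (dept_id=4) pairs with 2 row(s) of t2.
- t1 (dept_id=4) pairs with 2 row(s) of t2.
- t1 (dept_id=6) has no partner → padded with NULL.
Total: 6 matched + 2 padded = 8 rows.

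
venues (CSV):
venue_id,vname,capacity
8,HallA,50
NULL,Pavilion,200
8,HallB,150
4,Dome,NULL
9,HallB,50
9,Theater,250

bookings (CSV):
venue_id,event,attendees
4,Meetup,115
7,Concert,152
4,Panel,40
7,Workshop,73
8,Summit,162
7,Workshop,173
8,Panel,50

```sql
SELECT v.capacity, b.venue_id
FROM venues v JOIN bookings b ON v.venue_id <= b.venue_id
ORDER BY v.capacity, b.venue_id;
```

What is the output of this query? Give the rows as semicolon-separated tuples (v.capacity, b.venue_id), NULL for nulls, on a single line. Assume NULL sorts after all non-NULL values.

(50, 8); (50, 8); (150, 8); (150, 8); (NULL, 4); (NULL, 4); (NULL, 7); (NULL, 7); (NULL, 7); (NULL, 8); (NULL, 8)

INNER JOIN keeps only pairs where the ON condition holds.
Matching on v.venue_id <= b.venue_id. A NULL in a compared column never satisfies the condition.
- venue_id=8: 2 matching b row(s), so 2 row(s) emitted.
- venue_id=NULL: no matching b row, dropped.
- venue_id=8: 2 matching b row(s), so 2 row(s) emitted.
- venue_id=4: 7 matching b row(s), so 7 row(s) emitted.
- venue_id=9: no matching b row, dropped.
- venue_id=9: no matching b row, dropped.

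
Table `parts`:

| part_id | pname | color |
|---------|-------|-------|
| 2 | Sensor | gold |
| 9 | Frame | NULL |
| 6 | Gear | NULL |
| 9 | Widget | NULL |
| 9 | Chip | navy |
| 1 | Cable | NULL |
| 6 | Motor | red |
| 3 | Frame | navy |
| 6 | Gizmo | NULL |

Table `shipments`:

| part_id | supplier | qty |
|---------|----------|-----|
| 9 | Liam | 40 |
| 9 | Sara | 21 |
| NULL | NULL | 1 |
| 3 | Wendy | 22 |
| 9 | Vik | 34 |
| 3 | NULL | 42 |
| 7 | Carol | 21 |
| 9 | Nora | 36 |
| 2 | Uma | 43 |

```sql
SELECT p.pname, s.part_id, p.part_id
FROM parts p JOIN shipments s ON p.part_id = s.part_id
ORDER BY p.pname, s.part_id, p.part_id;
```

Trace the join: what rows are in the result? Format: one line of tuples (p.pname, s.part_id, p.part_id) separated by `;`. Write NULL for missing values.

INNER JOIN keeps only pairs where the ON condition holds.
Matching on p.part_id = s.part_id. A NULL in a compared column never satisfies the condition.
Matched pairs: 15.

(Chip, 9, 9); (Chip, 9, 9); (Chip, 9, 9); (Chip, 9, 9); (Frame, 3, 3); (Frame, 3, 3); (Frame, 9, 9); (Frame, 9, 9); (Frame, 9, 9); (Frame, 9, 9); (Sensor, 2, 2); (Widget, 9, 9); (Widget, 9, 9); (Widget, 9, 9); (Widget, 9, 9)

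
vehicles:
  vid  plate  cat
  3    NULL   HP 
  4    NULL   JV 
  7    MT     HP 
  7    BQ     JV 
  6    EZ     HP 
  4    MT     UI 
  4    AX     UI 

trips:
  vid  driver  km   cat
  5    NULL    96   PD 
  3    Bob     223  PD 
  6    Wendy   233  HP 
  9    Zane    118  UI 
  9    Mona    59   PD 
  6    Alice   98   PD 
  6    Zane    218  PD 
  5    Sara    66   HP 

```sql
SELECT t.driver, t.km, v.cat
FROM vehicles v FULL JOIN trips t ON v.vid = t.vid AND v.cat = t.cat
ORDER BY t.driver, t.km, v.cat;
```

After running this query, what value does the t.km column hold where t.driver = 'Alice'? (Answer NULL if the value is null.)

FULL OUTER JOIN keeps every row from both sides; unmatched rows get NULL for the other side's columns.
Matching on v.vid = t.vid AND v.cat = t.cat.
- v (vid=3, cat=HP) has no partner → padded with NULL.
- v (vid=4, cat=JV) has no partner → padded with NULL.
- v (vid=7, cat=HP) has no partner → padded with NULL.
- v (vid=7, cat=JV) has no partner → padded with NULL.
- v (vid=6, cat=HP) pairs with 1 row(s) of t.
- v (vid=4, cat=UI) has no partner → padded with NULL.
- v (vid=4, cat=UI) has no partner → padded with NULL.
- 7 row(s) from t found no v partner → padded with NULL.

98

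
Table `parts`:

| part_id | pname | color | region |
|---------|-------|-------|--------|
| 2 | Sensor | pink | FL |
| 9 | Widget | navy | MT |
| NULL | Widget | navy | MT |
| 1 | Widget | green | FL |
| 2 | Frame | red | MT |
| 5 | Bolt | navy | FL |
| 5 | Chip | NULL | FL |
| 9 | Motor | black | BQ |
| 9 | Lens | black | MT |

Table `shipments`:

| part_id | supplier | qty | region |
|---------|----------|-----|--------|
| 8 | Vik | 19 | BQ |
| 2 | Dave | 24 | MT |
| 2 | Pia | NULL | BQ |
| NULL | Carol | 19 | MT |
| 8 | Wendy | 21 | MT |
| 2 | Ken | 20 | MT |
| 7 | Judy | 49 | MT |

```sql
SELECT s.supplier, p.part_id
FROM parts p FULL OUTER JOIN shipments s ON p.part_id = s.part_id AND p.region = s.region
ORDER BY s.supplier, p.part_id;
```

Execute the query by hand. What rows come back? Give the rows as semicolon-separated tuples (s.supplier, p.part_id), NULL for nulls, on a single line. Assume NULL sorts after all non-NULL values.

(Carol, NULL); (Dave, 2); (Judy, NULL); (Ken, 2); (Pia, NULL); (Vik, NULL); (Wendy, NULL); (NULL, 1); (NULL, 2); (NULL, 5); (NULL, 5); (NULL, 9); (NULL, 9); (NULL, 9); (NULL, NULL)

FULL OUTER JOIN keeps every row from both sides; unmatched rows get NULL for the other side's columns.
Matching on p.part_id = s.part_id AND p.region = s.region. A NULL in a compared column never satisfies the condition.
- part_id=2, region=FL: no s row matches, row kept with s columns NULL.
- part_id=9, region=MT: no s row matches, row kept with s columns NULL.
- part_id=NULL, region=MT: no s row matches, row kept with s columns NULL.
- part_id=1, region=FL: no s row matches, row kept with s columns NULL.
- part_id=2, region=MT: 2 matching s row(s), so 2 row(s) emitted.
- part_id=5, region=FL: no s row matches, row kept with s columns NULL.
- part_id=5, region=FL: no s row matches, row kept with s columns NULL.
- part_id=9, region=BQ: no s row matches, row kept with s columns NULL.
- part_id=9, region=MT: no s row matches, row kept with s columns NULL.
- 5 s row(s) had no p match → kept, p columns NULL.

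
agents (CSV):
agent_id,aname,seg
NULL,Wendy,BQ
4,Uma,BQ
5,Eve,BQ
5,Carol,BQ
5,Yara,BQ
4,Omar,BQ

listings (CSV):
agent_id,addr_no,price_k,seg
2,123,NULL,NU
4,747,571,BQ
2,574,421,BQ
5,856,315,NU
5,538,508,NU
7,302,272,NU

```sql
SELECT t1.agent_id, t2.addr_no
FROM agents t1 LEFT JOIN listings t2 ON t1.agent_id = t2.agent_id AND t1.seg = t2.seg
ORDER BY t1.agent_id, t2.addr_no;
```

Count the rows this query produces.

6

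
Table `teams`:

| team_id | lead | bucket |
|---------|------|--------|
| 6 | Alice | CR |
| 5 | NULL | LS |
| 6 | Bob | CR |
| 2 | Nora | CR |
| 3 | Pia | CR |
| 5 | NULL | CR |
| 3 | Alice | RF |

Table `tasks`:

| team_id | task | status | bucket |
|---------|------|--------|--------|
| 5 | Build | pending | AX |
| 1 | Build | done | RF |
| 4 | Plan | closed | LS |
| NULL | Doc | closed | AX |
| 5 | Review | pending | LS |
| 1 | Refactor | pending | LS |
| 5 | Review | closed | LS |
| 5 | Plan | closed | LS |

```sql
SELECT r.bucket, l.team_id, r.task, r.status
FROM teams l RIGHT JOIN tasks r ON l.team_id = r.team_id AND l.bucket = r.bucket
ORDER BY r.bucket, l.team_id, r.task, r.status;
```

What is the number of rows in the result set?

8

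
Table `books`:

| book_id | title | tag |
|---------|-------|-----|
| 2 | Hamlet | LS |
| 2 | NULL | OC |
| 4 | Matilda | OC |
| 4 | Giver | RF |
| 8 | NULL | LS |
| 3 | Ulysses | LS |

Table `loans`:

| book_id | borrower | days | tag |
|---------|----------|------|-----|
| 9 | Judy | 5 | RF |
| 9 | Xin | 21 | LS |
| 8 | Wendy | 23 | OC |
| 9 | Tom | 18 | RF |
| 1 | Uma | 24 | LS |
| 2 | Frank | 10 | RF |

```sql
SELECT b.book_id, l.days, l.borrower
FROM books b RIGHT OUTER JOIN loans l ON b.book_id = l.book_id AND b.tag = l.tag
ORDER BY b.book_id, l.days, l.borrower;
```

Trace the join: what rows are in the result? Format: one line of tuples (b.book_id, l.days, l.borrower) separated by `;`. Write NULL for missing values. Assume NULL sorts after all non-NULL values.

RIGHT JOIN keeps every row from `loans`; unmatched rows get NULL for `books`'s columns.
Matching on b.book_id = l.book_id AND b.tag = l.tag.
- b[0] book_id=2, tag=LS → no match.
- b[1] book_id=2, tag=OC → no match.
- b[2] book_id=4, tag=OC → no match.
- b[3] book_id=4, tag=RF → no match.
- b[4] book_id=8, tag=LS → no match.
- b[5] book_id=3, tag=LS → no match.
- 6 row(s) from l found no b partner → padded with NULL.
After projecting and ordering:
b.book_id | l.days | l.borrower
NULL | 5 | Judy
NULL | 10 | Frank
NULL | 18 | Tom
NULL | 21 | Xin
NULL | 23 | Wendy
NULL | 24 | Uma

(NULL, 5, Judy); (NULL, 10, Frank); (NULL, 18, Tom); (NULL, 21, Xin); (NULL, 23, Wendy); (NULL, 24, Uma)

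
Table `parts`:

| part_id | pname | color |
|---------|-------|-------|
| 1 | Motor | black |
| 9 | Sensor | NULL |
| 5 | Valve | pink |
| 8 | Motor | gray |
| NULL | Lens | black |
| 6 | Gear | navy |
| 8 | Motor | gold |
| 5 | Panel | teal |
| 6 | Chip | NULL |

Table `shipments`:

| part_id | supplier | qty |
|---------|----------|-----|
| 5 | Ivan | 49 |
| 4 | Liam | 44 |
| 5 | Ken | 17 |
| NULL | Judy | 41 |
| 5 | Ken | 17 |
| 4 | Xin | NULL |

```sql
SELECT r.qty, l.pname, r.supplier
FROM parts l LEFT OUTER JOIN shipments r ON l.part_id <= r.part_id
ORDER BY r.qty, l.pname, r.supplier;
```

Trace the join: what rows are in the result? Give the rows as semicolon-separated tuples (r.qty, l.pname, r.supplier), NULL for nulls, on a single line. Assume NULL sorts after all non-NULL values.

(17, Motor, Ken); (17, Motor, Ken); (17, Panel, Ken); (17, Panel, Ken); (17, Valve, Ken); (17, Valve, Ken); (44, Motor, Liam); (49, Motor, Ivan); (49, Panel, Ivan); (49, Valve, Ivan); (NULL, Chip, NULL); (NULL, Gear, NULL); (NULL, Lens, NULL); (NULL, Motor, Xin); (NULL, Motor, NULL); (NULL, Motor, NULL); (NULL, Sensor, NULL)

LEFT JOIN keeps every row from `parts`; unmatched rows get NULL for `shipments`'s columns.
Matching on l.part_id <= r.part_id. A NULL in a compared column never satisfies the condition.
- l (part_id=1) pairs with 5 row(s) of r.
- l (part_id=9) has no partner → padded with NULL.
- l (part_id=5) pairs with 3 row(s) of r.
- l (part_id=8) has no partner → padded with NULL.
- l (part_id=NULL) has no partner → padded with NULL.
- l (part_id=6) has no partner → padded with NULL.
- l (part_id=8) has no partner → padded with NULL.
- l (part_id=5) pairs with 3 row(s) of r.
- l (part_id=6) has no partner → padded with NULL.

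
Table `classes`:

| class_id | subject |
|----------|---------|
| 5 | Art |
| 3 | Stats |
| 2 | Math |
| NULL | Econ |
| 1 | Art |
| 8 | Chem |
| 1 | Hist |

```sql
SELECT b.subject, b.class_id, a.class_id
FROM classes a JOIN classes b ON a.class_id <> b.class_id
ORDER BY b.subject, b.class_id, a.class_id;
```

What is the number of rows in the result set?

INNER JOIN keeps only pairs where the ON condition holds.
Matching on a.class_id <> b.class_id. A NULL in a compared column never satisfies the condition.
Matched pairs: 28.
Total: 28 rows.

28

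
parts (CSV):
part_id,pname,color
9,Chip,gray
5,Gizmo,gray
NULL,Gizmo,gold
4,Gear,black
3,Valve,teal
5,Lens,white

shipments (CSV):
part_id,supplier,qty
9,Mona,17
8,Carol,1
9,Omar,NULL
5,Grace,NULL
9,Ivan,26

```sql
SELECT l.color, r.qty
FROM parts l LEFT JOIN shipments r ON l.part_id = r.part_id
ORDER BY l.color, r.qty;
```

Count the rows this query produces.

8

LEFT JOIN keeps every row from `parts`; unmatched rows get NULL for `shipments`'s columns.
Matching on l.part_id = r.part_id. A NULL in a compared column never satisfies the condition.
Matched pairs: 5; unmatched l rows kept: 3.
Total: 5 matched + 3 padded = 8 rows.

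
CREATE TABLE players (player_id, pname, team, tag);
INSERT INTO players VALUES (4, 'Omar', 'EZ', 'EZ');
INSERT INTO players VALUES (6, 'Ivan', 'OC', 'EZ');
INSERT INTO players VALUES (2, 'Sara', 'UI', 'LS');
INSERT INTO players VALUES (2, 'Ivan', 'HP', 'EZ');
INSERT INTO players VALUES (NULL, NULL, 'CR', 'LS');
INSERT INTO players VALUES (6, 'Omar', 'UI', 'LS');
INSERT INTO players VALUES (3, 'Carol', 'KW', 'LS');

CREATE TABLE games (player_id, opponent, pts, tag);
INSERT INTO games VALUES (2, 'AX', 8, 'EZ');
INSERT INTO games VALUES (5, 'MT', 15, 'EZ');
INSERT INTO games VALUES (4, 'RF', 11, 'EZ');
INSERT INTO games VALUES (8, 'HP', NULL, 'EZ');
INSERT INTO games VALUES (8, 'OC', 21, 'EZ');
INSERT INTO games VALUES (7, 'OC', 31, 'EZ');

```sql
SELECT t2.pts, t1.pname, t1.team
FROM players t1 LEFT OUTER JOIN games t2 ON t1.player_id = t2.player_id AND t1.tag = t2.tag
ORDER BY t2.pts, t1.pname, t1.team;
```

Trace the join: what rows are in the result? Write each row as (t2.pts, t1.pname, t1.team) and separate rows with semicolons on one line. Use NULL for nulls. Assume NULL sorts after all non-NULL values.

(8, Ivan, HP); (11, Omar, EZ); (NULL, Carol, KW); (NULL, Ivan, OC); (NULL, Omar, UI); (NULL, Sara, UI); (NULL, NULL, CR)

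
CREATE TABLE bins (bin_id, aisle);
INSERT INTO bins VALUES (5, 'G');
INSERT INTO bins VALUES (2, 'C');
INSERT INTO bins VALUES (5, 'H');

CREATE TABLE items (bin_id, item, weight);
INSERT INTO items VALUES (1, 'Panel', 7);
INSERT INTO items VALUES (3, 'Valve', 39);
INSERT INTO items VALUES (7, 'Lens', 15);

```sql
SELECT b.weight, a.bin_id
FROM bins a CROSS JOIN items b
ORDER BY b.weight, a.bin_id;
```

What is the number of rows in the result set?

9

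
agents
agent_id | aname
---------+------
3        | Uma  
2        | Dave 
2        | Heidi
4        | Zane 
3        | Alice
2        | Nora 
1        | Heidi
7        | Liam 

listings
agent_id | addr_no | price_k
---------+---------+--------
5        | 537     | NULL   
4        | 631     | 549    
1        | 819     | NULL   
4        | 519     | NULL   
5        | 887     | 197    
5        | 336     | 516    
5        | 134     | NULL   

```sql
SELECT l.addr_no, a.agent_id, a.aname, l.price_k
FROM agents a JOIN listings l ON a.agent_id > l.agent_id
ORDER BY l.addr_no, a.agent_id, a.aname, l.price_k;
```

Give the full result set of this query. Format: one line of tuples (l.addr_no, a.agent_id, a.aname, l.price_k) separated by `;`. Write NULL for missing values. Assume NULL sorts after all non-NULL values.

(134, 7, Liam, NULL); (336, 7, Liam, 516); (519, 7, Liam, NULL); (537, 7, Liam, NULL); (631, 7, Liam, 549); (819, 2, Dave, NULL); (819, 2, Heidi, NULL); (819, 2, Nora, NULL); (819, 3, Alice, NULL); (819, 3, Uma, NULL); (819, 4, Zane, NULL); (819, 7, Liam, NULL); (887, 7, Liam, 197)

INNER JOIN keeps only pairs where the ON condition holds.
Matching on a.agent_id > l.agent_id.
- agent_id=3: 1 matching l row(s), so 1 row(s) emitted.
- agent_id=2: 1 matching l row(s), so 1 row(s) emitted.
- agent_id=2: 1 matching l row(s), so 1 row(s) emitted.
- agent_id=4: 1 matching l row(s), so 1 row(s) emitted.
- agent_id=3: 1 matching l row(s), so 1 row(s) emitted.
- agent_id=2: 1 matching l row(s), so 1 row(s) emitted.
- agent_id=1: no matching l row, dropped.
- agent_id=7: 7 matching l row(s), so 7 row(s) emitted.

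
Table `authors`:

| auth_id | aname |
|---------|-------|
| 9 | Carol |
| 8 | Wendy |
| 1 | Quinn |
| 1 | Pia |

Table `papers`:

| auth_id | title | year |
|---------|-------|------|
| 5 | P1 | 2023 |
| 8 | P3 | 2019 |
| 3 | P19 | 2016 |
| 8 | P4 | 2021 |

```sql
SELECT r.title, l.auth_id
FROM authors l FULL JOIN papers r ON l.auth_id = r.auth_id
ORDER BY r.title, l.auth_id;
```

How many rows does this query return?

FULL OUTER JOIN keeps every row from both sides; unmatched rows get NULL for the other side's columns.
Matching on l.auth_id = r.auth_id.
Matched pairs: 2; unmatched l rows kept: 3; unmatched r rows kept: 2.
Total: 2 matched + 5 padded = 7 rows.

7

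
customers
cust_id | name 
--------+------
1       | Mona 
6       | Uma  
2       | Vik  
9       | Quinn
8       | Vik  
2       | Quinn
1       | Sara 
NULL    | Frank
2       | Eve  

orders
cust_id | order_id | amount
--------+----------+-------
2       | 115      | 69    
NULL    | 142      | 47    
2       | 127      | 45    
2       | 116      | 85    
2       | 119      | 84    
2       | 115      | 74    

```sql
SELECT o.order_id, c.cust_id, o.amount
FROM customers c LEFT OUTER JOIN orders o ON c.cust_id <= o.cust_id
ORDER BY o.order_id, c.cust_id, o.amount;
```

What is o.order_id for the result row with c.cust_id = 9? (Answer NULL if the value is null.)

NULL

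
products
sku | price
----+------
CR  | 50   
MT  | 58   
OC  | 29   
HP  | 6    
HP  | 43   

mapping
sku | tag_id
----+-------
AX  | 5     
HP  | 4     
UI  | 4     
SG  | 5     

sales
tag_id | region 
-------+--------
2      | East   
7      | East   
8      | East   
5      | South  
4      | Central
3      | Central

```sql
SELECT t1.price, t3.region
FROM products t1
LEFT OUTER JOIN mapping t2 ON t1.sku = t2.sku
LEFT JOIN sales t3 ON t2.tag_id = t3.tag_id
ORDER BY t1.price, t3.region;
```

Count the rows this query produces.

Step 1 — t1 LEFT JOIN t2 on sku → 5 row(s).
Then LEFT JOIN `sales t3` on tag_id: each of those 5 rows is kept; rows whose t2.tag_id has no match in t3 get NULL for t3's columns.
Result: 5 row(s).

5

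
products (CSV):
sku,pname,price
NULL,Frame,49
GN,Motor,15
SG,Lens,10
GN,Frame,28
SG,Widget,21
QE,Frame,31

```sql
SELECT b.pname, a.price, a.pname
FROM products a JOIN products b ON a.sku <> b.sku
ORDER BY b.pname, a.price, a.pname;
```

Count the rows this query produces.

16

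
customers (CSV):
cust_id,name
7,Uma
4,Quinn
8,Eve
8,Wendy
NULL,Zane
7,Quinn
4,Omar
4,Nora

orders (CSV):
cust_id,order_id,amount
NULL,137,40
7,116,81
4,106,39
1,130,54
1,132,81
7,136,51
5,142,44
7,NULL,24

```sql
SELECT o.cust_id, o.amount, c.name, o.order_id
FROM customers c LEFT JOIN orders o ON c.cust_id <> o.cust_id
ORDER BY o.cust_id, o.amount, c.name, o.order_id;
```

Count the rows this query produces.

LEFT JOIN keeps every row from `customers`; unmatched rows get NULL for `orders`'s columns.
Matching on c.cust_id <> o.cust_id. A NULL in a compared column never satisfies the condition.
Matched pairs: 40; unmatched c rows kept: 1.
Total: 40 matched + 1 padded = 41 rows.

41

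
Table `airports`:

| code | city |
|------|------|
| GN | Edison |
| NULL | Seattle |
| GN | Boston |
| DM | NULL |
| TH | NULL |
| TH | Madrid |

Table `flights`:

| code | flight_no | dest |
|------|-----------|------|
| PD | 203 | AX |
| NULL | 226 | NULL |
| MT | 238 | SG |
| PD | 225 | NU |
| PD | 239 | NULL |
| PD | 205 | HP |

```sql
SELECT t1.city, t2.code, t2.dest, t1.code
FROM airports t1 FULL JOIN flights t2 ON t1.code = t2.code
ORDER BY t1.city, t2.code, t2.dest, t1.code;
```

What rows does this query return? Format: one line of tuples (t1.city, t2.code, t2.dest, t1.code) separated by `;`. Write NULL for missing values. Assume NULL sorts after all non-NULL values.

(Boston, NULL, NULL, GN); (Edison, NULL, NULL, GN); (Madrid, NULL, NULL, TH); (Seattle, NULL, NULL, NULL); (NULL, MT, SG, NULL); (NULL, PD, AX, NULL); (NULL, PD, HP, NULL); (NULL, PD, NU, NULL); (NULL, PD, NULL, NULL); (NULL, NULL, NULL, DM); (NULL, NULL, NULL, TH); (NULL, NULL, NULL, NULL)

FULL OUTER JOIN keeps every row from both sides; unmatched rows get NULL for the other side's columns.
Matching on t1.code = t2.code. A NULL in a compared column never satisfies the condition.
- t1[0] code=GN → no match; kept with NULLs on the t2 side.
- t1[1] code=NULL → no match; kept with NULLs on the t2 side.
- t1[2] code=GN → no match; kept with NULLs on the t2 side.
- t1[3] code=DM → no match; kept with NULLs on the t2 side.
- t1[4] code=TH → no match; kept with NULLs on the t2 side.
- t1[5] code=TH → no match; kept with NULLs on the t2 side.
- 6 t2 row(s) had no t1 match → kept, t1 columns NULL.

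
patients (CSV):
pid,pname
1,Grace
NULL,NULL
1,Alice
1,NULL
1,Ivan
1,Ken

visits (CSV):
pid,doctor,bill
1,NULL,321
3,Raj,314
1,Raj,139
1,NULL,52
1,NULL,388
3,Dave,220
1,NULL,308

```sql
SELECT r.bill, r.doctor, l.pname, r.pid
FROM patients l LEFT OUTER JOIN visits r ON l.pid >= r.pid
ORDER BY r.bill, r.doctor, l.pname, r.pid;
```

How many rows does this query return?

26

LEFT JOIN keeps every row from `patients`; unmatched rows get NULL for `visits`'s columns.
Matching on l.pid >= r.pid. A NULL in a compared column never satisfies the condition.
Matched pairs: 25; unmatched l rows kept: 1.
Total: 25 matched + 1 padded = 26 rows.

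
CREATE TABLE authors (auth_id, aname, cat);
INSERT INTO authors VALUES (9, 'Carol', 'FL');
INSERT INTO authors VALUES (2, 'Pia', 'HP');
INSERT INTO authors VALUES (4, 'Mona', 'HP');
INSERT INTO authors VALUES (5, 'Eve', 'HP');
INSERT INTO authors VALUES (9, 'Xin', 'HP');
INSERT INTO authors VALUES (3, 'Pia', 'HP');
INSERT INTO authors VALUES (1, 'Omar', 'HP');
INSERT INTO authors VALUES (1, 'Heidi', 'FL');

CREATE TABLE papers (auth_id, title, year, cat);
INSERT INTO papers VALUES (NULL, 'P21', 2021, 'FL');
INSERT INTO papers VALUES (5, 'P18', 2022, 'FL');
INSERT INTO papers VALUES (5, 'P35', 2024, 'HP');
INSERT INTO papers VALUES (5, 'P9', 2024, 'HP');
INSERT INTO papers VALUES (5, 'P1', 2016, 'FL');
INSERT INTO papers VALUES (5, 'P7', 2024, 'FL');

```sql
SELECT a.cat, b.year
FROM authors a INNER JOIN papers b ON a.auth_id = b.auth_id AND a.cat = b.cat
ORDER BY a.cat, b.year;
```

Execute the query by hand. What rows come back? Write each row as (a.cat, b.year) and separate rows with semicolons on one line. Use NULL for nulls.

INNER JOIN keeps only pairs where the ON condition holds.
Matching on a.auth_id = b.auth_id AND a.cat = b.cat. A NULL in a compared column never satisfies the condition.
- a[0] auth_id=9, cat=FL → no match; dropped.
- a[1] auth_id=2, cat=HP → no match; dropped.
- a[2] auth_id=4, cat=HP → no match; dropped.
- a[3] auth_id=5, cat=HP → 2 match(es) in b → 2 row(s).
- a[4] auth_id=9, cat=HP → no match; dropped.
- a[5] auth_id=3, cat=HP → no match; dropped.
- a[6] auth_id=1, cat=HP → no match; dropped.
- a[7] auth_id=1, cat=FL → no match; dropped.
After projecting and ordering:
a.cat | b.year
HP | 2024
HP | 2024

(HP, 2024); (HP, 2024)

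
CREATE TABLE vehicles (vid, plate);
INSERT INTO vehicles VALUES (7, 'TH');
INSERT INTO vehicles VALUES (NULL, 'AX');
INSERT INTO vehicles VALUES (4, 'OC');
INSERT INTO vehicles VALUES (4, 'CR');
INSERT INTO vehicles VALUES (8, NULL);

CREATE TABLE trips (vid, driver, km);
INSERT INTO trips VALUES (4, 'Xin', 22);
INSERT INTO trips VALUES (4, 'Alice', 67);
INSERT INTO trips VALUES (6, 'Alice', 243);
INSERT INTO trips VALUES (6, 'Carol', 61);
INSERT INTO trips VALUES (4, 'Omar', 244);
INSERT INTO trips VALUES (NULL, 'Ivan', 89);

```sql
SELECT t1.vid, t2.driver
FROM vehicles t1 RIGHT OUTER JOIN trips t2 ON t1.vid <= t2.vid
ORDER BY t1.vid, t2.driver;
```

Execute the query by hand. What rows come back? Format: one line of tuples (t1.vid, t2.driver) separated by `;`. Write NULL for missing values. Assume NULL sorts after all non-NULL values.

(4, Alice); (4, Alice); (4, Alice); (4, Alice); (4, Carol); (4, Carol); (4, Omar); (4, Omar); (4, Xin); (4, Xin); (NULL, Ivan)

RIGHT JOIN keeps every row from `trips`; unmatched rows get NULL for `vehicles`'s columns.
Matching on t1.vid <= t2.vid. A NULL in a compared column never satisfies the condition.
- t1 (vid=7) has no partner in t2.
- t1 (vid=NULL) has no partner in t2.
- t1 (vid=4) pairs with 5 row(s) of t2.
- t1 (vid=4) pairs with 5 row(s) of t2.
- t1 (vid=8) has no partner in t2.
- 1 t2 row(s) had no t1 match → kept, t1 columns NULL.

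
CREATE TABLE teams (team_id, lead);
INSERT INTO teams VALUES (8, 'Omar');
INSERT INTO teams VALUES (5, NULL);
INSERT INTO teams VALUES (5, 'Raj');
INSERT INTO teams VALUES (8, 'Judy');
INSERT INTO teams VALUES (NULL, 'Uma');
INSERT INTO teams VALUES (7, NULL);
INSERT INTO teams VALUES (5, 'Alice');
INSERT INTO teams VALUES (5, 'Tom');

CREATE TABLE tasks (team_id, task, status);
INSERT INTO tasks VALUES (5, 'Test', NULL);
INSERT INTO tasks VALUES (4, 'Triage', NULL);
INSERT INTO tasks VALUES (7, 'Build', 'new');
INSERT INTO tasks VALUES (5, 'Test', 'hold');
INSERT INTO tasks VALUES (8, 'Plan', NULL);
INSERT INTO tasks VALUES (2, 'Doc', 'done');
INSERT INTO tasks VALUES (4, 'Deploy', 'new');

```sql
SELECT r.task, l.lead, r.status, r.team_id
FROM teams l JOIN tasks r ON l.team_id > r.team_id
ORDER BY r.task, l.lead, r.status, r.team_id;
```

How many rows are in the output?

29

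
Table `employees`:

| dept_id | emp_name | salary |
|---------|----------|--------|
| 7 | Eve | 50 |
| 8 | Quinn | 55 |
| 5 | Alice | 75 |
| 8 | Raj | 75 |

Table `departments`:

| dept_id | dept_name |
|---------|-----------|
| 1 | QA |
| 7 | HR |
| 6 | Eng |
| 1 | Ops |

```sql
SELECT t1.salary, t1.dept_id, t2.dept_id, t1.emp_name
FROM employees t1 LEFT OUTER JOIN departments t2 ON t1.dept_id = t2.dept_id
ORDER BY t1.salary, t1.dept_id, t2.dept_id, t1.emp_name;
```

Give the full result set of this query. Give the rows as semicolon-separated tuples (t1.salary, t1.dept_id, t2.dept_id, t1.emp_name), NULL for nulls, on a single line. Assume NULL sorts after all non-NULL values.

LEFT JOIN keeps every row from `employees`; unmatched rows get NULL for `departments`'s columns.
Matching on t1.dept_id = t2.dept_id.
Matched pairs: 1; unmatched t1 rows kept: 3.

(50, 7, 7, Eve); (55, 8, NULL, Quinn); (75, 5, NULL, Alice); (75, 8, NULL, Raj)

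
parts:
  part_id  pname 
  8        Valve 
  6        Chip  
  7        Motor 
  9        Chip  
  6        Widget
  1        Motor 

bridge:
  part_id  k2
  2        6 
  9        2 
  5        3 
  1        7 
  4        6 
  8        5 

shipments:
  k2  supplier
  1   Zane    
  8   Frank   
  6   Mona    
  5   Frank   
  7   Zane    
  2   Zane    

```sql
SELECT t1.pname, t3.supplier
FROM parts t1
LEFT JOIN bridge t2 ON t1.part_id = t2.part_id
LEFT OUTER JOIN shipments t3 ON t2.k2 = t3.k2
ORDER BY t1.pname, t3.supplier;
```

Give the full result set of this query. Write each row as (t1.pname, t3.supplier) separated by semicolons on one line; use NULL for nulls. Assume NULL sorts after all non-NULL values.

(Chip, Zane); (Chip, NULL); (Motor, Zane); (Motor, NULL); (Valve, Frank); (Widget, NULL)

Joins associate left-to-right: parts LEFT JOIN bridge on part_id gives 6 intermediate row(s).
Then LEFT JOIN `shipments t3` on k2: each of those 6 rows is kept; rows whose t2.k2 has no match in t3 get NULL for t3's columns.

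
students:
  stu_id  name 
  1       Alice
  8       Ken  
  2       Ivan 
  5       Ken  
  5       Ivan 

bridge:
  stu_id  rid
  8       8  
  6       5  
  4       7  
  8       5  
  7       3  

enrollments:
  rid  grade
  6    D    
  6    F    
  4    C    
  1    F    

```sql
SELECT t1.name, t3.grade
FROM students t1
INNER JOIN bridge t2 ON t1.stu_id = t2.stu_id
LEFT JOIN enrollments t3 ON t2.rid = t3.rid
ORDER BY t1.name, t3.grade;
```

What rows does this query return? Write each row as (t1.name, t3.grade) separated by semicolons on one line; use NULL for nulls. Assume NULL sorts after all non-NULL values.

(Ken, NULL); (Ken, NULL)

Step 1 — t1 INNER JOIN t2 on stu_id → 2 row(s).
Then LEFT JOIN `enrollments t3` on rid: each of those 2 rows is kept; rows whose t2.rid has no match in t3 get NULL for t3's columns.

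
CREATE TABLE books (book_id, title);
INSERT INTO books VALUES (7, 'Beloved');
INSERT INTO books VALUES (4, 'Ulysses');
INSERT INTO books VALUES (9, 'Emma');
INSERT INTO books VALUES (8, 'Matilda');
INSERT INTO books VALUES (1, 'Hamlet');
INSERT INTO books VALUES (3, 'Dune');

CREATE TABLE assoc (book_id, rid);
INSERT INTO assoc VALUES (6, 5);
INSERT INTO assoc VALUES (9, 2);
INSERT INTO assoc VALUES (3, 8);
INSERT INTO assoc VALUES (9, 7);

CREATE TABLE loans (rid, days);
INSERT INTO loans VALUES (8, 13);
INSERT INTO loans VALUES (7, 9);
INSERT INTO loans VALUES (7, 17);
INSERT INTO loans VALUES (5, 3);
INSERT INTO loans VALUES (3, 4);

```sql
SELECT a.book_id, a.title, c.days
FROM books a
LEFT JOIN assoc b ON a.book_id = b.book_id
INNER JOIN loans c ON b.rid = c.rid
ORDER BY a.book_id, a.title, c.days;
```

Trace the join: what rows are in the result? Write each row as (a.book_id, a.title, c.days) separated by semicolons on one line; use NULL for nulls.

Joins associate left-to-right: books LEFT JOIN assoc on book_id gives 7 intermediate row(s).
Then INNER JOIN `loans c` on rid: keep only rows whose b.rid appears in c.

(3, Dune, 13); (9, Emma, 9); (9, Emma, 17)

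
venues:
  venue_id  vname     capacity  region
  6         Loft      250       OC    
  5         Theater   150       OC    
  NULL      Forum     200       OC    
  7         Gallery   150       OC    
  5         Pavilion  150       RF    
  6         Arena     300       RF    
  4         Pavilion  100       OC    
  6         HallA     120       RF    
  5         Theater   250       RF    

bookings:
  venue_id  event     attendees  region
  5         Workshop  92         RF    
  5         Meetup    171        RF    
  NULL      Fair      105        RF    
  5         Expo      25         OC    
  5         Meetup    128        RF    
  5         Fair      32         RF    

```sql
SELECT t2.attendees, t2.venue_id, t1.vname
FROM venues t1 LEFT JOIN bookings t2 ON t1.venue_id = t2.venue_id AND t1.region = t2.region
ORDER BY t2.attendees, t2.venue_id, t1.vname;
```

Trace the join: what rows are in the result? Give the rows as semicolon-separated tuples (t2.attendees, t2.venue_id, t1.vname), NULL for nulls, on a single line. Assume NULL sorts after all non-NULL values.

(25, 5, Theater); (32, 5, Pavilion); (32, 5, Theater); (92, 5, Pavilion); (92, 5, Theater); (128, 5, Pavilion); (128, 5, Theater); (171, 5, Pavilion); (171, 5, Theater); (NULL, NULL, Arena); (NULL, NULL, Forum); (NULL, NULL, Gallery); (NULL, NULL, HallA); (NULL, NULL, Loft); (NULL, NULL, Pavilion)

LEFT JOIN keeps every row from `venues`; unmatched rows get NULL for `bookings`'s columns.
Matching on t1.venue_id = t2.venue_id AND t1.region = t2.region. A NULL in a compared column never satisfies the condition.
- t1 (venue_id=6, region=OC) has no partner → padded with NULL.
- t1 (venue_id=5, region=OC) pairs with 1 row(s) of t2.
- t1 (venue_id=NULL, region=OC) has no partner → padded with NULL.
- t1 (venue_id=7, region=OC) has no partner → padded with NULL.
- t1 (venue_id=5, region=RF) pairs with 4 row(s) of t2.
- t1 (venue_id=6, region=RF) has no partner → padded with NULL.
- t1 (venue_id=4, region=OC) has no partner → padded with NULL.
- t1 (venue_id=6, region=RF) has no partner → padded with NULL.
- t1 (venue_id=5, region=RF) pairs with 4 row(s) of t2.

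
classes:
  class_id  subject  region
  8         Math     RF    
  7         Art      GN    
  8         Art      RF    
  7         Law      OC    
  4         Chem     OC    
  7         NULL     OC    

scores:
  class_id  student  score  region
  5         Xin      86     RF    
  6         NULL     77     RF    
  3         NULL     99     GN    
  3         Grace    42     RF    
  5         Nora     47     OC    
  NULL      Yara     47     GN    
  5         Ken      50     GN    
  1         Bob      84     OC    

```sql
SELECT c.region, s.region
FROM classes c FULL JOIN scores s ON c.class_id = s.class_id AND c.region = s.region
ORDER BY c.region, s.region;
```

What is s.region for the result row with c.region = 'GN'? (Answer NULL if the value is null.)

NULL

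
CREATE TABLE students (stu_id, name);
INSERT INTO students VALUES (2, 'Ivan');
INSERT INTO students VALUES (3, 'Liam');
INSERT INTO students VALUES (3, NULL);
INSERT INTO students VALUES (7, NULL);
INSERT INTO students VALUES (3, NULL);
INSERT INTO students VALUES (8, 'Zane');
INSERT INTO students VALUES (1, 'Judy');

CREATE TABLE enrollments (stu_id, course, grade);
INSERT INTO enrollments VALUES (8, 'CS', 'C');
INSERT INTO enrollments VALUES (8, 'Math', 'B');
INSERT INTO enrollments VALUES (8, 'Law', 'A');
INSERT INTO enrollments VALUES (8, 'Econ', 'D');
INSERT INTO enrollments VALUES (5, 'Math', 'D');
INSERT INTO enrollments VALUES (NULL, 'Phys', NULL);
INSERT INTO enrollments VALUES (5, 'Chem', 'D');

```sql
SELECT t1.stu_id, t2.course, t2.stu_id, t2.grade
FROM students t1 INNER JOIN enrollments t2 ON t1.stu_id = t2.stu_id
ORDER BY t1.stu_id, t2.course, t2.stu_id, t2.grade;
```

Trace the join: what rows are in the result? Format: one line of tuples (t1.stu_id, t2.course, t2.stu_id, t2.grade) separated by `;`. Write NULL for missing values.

INNER JOIN keeps only pairs where the ON condition holds.
Matching on t1.stu_id = t2.stu_id. A NULL in a compared column never satisfies the condition.
Matched pairs: 4.

(8, CS, 8, C); (8, Econ, 8, D); (8, Law, 8, A); (8, Math, 8, B)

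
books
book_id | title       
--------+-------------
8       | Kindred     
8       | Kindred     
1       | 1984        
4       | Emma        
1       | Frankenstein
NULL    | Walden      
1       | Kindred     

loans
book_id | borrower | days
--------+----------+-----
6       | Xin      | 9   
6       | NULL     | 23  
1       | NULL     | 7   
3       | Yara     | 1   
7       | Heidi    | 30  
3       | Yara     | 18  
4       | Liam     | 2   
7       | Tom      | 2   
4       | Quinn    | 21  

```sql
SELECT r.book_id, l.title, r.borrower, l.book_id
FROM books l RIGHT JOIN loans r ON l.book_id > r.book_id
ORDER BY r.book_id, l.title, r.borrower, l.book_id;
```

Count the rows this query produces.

21

RIGHT JOIN keeps every row from `loans`; unmatched rows get NULL for `books`'s columns.
Matching on l.book_id > r.book_id. A NULL in a compared column never satisfies the condition.
Matched pairs: 21; unmatched r rows kept: 0.
Total: 21 rows.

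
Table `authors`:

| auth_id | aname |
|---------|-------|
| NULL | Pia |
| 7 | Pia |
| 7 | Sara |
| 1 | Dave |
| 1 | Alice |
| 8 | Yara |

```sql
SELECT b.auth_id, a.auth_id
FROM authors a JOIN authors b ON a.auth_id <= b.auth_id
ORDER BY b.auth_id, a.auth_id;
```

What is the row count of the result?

17

INNER JOIN keeps only pairs where the ON condition holds.
Matching on a.auth_id <= b.auth_id. A NULL in a compared column never satisfies the condition.
- a (auth_id=NULL) has no partner → excluded.
- a (auth_id=7) pairs with 3 row(s) of b.
- a (auth_id=7) pairs with 3 row(s) of b.
- a (auth_id=1) pairs with 5 row(s) of b.
- a (auth_id=1) pairs with 5 row(s) of b.
- a (auth_id=8) pairs with 1 row(s) of b.
Total: 17 rows.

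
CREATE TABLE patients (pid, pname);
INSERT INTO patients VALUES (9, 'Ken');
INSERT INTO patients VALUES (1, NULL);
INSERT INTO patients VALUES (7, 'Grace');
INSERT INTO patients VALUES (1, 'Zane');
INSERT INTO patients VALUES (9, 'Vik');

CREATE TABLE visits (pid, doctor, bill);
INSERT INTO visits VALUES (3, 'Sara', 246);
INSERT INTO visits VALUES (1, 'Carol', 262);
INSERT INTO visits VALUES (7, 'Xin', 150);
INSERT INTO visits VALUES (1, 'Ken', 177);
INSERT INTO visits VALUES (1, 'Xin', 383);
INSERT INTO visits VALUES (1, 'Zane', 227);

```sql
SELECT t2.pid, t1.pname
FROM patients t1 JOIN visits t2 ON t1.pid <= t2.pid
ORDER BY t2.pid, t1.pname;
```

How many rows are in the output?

13

INNER JOIN keeps only pairs where the ON condition holds.
Matching on t1.pid <= t2.pid.
- t1 (pid=9) has no partner → excluded.
- t1 (pid=1) pairs with 6 row(s) of t2.
- t1 (pid=7) pairs with 1 row(s) of t2.
- t1 (pid=1) pairs with 6 row(s) of t2.
- t1 (pid=9) has no partner → excluded.
Total: 13 rows.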